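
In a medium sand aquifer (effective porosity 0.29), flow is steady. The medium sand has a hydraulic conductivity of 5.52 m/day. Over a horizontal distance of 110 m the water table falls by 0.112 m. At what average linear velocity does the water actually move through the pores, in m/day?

0.0194

Hydraulic gradient i = Δh / L = 0.112 / 110 = 0.001018.
Darcy flux q = K · i = 5.520 × 0.001018 = 0.005620 m/day.
Seepage velocity v = q / n_e = 0.005620 / 0.29 = 0.01938 m/day.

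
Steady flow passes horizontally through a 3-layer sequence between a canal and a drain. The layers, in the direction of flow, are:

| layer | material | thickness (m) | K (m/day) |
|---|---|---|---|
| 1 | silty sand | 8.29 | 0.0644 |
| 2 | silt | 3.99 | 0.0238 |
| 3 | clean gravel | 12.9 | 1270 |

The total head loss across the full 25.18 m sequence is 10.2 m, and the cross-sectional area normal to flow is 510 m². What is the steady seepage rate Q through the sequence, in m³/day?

17.6

Flow is perpendicular to layering, so the layers act in series and the equivalent K is the thickness-weighted harmonic mean.
Total thickness L = 8.29 + 3.99 + 12.9 = 25.18 m.
Σ(b_i/K_i) = 8.29/0.0644 + 3.99/0.0238 + 12.9/1270 = 296.4 d.
K_eq = L / Σ(b_i/K_i) = 25.18 / 296.4 = 0.08496 m/day.
Q = K_eq · A · (Δh/L) = 0.08496 × 510 × (10.2/25.18) = 17.55 m³/day.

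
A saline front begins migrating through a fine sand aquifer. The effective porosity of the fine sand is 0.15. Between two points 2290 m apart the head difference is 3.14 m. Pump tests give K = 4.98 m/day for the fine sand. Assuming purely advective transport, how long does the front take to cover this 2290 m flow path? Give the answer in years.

Hydraulic gradient i = Δh / L = 3.14 / 2290 = 0.001371.
Darcy flux q = K · i = 4.980 × 0.001371 = 0.006828 m/day.
Seepage velocity v = q / n_e = 0.006828 / 0.15 = 0.04552 m/day.
Travel time t = L / v = 2290 / 0.04552 = 50304 days = 137.7 years.

138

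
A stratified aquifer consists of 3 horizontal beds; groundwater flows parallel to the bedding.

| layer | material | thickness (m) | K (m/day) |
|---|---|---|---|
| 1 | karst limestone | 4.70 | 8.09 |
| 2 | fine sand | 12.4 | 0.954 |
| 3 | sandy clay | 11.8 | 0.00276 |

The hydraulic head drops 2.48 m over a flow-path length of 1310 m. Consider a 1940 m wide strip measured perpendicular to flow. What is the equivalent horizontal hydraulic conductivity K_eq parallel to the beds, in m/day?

Flow is parallel to layering, so each bed carries its own Darcy discharge and the transmissivities add.
Σ(K_i·b_i) = 8.09×4.70 + 0.954×12.4 + 0.00276×11.8 = 49.89 m²/day.
Total thickness b = 28.90 m, so K_eq = Σ(K_i·b_i)/b = 1.726 m/day.

1.73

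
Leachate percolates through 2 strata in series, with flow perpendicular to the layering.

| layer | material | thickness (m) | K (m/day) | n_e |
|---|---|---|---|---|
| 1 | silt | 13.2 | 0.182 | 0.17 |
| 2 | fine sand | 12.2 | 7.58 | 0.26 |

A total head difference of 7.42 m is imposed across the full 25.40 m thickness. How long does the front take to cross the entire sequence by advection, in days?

With flow normal to the layers, continuity requires the same specific discharge q through every layer.
Σ(b_i/K_i) = 13.2/0.182 + 12.2/7.58 = 74.14 d.
q = Δh / Σ(b_i/K_i) = 7.42 / 74.14 = 0.1001 m/day.
In each layer the seepage velocity is v_i = q/n_i, so the layer transit time is t_i = b_i·n_i / q:
  layer 1 (silt): t_1 = 13.2 × 0.17 / 0.1001 = 22.42 d
  layer 2 (fine sand): t_2 = 12.2 × 0.26 / 0.1001 = 31.69 d
Total t = Σ t_i = 54.11 days.

54.1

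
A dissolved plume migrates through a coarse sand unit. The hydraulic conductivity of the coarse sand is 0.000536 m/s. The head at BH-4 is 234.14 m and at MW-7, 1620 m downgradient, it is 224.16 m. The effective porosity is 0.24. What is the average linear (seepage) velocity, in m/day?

Convert K: 0.000536 m/s × 86400 = 46.31 m/day.
Hydraulic gradient i = (234.14 − 224.16) / 1620 = 9.98 / 1620 = 0.006160.
Darcy flux q = K · i = 46.31 × 0.006160 = 0.2853 m/day.
Seepage velocity v = q / n_e = 0.2853 / 0.24 = 1.189 m/day.

1.19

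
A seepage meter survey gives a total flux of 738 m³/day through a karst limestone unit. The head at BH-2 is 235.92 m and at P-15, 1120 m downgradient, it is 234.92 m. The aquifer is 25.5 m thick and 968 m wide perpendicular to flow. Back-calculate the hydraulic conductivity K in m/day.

Cross-sectional area A = 968 × 25.5 = 24684 m².
Hydraulic gradient i = (235.92 − 234.92) / 1120 = 1 / 1120 = 0.0008929.
From Q = K·A·i, K = Q / (A·i) = 738 / (24684 × 0.0008929) = 33.49 m/day.

33.5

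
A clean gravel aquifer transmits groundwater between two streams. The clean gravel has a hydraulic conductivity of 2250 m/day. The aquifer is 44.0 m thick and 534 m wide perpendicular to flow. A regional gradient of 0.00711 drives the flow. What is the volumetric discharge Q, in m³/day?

Cross-sectional area A = 534 × 44.0 = 23496 m².
Hydraulic gradient i = 0.00711.
Darcy's law: Q = K · A · i = 2250 × 23496 × 0.007110 = 3.759e+05 m³/day.

376000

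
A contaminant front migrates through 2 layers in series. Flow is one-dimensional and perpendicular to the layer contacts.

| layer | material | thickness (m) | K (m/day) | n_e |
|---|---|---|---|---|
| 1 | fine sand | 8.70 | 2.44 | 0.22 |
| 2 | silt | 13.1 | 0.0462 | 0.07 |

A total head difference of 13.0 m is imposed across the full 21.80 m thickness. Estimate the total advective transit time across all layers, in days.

62.5

With flow normal to the layers, continuity requires the same specific discharge q through every layer.
Σ(b_i/K_i) = 8.70/2.44 + 13.1/0.0462 = 287.1 d.
q = Δh / Σ(b_i/K_i) = 13.0 / 287.1 = 0.04528 m/day.
In each layer the seepage velocity is v_i = q/n_i, so the layer transit time is t_i = b_i·n_i / q:
  layer 1 (fine sand): t_1 = 8.70 × 0.22 / 0.04528 = 42.27 d
  layer 2 (silt): t_2 = 13.1 × 0.07 / 0.04528 = 20.25 d
Total t = Σ t_i = 62.52 days.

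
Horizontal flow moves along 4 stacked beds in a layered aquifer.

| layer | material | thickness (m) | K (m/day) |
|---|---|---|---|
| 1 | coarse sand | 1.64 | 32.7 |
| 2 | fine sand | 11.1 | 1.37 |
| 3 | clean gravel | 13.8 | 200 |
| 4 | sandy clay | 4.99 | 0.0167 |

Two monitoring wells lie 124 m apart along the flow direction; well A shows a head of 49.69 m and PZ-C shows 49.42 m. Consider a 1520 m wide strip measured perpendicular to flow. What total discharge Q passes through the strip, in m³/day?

Flow is parallel to layering, so each bed carries its own Darcy discharge and the transmissivities add.
Σ(K_i·b_i) = 32.7×1.64 + 1.37×11.1 + 200×13.8 + 0.0167×4.99 = 2829 m²/day.
Hydraulic gradient i = (49.69 − 49.42) / 124 = 0.27 / 124 = 0.002177.
Q = Σ(K_i·b_i) · W · i = 2829 × 1520 × 0.002177 = 9363 m³/day.

9360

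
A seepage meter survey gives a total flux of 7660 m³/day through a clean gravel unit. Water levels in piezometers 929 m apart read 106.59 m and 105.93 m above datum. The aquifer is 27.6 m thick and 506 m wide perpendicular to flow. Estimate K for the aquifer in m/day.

Cross-sectional area A = 506 × 27.6 = 13966 m².
Hydraulic gradient i = (106.59 − 105.93) / 929 = 0.66 / 929 = 0.0007104.
From Q = K·A·i, K = Q / (A·i) = 7660 / (13966 × 0.0007104) = 772.0 m/day.

772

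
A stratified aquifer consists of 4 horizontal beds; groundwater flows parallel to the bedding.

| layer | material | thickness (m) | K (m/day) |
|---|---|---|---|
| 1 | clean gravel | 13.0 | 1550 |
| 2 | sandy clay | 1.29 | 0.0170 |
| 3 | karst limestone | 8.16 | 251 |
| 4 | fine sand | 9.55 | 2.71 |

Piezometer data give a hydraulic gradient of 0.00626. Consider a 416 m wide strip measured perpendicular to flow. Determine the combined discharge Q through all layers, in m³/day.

57900

Flow is parallel to layering, so each bed carries its own Darcy discharge and the transmissivities add.
Σ(K_i·b_i) = 1550×13.0 + 0.0170×1.29 + 251×8.16 + 2.71×9.55 = 22224 m²/day.
Hydraulic gradient i = 0.00626.
Q = Σ(K_i·b_i) · W · i = 22224 × 416 × 0.006260 = 57875 m³/day.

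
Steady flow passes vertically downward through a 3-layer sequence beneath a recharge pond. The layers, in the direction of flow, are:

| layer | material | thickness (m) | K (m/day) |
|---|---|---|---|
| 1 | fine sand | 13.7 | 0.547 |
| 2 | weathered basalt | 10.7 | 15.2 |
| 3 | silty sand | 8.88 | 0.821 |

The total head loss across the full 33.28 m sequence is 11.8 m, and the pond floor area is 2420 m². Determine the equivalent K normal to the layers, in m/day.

0.910

Flow is perpendicular to layering, so the layers act in series and the equivalent K is the thickness-weighted harmonic mean.
Total thickness L = 13.7 + 10.7 + 8.88 = 33.28 m.
Σ(b_i/K_i) = 13.7/0.547 + 10.7/15.2 + 8.88/0.821 = 36.57 d.
K_eq = L / Σ(b_i/K_i) = 33.28 / 36.57 = 0.9101 m/day.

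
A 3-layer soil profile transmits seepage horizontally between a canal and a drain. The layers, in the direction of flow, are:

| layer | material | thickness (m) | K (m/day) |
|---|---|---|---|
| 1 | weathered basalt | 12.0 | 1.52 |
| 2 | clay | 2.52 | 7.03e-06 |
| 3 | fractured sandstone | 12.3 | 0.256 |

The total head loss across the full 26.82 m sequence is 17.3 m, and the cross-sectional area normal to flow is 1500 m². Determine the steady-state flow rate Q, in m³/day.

0.0724

Flow is perpendicular to layering, so the layers act in series and the equivalent K is the thickness-weighted harmonic mean.
Total thickness L = 12.0 + 2.52 + 12.3 = 26.82 m.
Σ(b_i/K_i) = 12.0/1.52 + 2.52/7.03e-06 + 12.3/0.256 = 3.585e+05 d.
K_eq = L / Σ(b_i/K_i) = 26.82 / 3.585e+05 = 7.481e-05 m/day.
Q = K_eq · A · (Δh/L) = 7.481e-05 × 1500 × (17.3/26.82) = 0.07238 m³/day.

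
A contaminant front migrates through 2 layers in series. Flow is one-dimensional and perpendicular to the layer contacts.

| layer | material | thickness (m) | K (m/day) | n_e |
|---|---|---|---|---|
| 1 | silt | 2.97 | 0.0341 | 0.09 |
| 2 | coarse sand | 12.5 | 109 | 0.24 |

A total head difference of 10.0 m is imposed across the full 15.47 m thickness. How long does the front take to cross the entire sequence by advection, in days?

With flow normal to the layers, continuity requires the same specific discharge q through every layer.
Σ(b_i/K_i) = 2.97/0.0341 + 12.5/109 = 87.21 d.
q = Δh / Σ(b_i/K_i) = 10.0 / 87.21 = 0.1147 m/day.
In each layer the seepage velocity is v_i = q/n_i, so the layer transit time is t_i = b_i·n_i / q:
  layer 1 (silt): t_1 = 2.97 × 0.09 / 0.1147 = 2.331 d
  layer 2 (coarse sand): t_2 = 12.5 × 0.24 / 0.1147 = 26.16 d
Total t = Σ t_i = 28.49 days.

28.5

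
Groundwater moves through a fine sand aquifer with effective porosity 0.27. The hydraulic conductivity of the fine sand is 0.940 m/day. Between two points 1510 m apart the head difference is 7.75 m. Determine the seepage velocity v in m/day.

0.0179

Hydraulic gradient i = Δh / L = 7.75 / 1510 = 0.005132.
Darcy flux q = K · i = 0.9400 × 0.005132 = 0.004825 m/day.
Seepage velocity v = q / n_e = 0.004825 / 0.27 = 0.01787 m/day.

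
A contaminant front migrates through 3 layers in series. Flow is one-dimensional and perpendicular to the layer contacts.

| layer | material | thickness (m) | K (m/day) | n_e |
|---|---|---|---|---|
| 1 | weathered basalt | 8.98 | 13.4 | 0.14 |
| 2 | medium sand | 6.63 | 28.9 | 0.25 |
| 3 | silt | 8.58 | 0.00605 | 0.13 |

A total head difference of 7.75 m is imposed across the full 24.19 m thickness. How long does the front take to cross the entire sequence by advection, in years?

With flow normal to the layers, continuity requires the same specific discharge q through every layer.
Σ(b_i/K_i) = 8.98/13.4 + 6.63/28.9 + 8.58/0.00605 = 1419 d.
q = Δh / Σ(b_i/K_i) = 7.75 / 1419 = 0.005461 m/day.
In each layer the seepage velocity is v_i = q/n_i, so the layer transit time is t_i = b_i·n_i / q:
  layer 1 (weathered basalt): t_1 = 8.98 × 0.14 / 0.005461 = 230.2 d
  layer 2 (medium sand): t_2 = 6.63 × 0.25 / 0.005461 = 303.5 d
  layer 3 (silt): t_3 = 8.58 × 0.13 / 0.005461 = 204.2 d
Total t = Σ t_i = 737.9 days = 2.020 years.

2.02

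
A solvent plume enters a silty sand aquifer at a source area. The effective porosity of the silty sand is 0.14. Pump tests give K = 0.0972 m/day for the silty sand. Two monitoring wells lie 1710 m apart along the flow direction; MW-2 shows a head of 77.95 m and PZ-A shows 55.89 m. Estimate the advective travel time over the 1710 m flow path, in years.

523

Hydraulic gradient i = (77.95 − 55.89) / 1710 = 22.06 / 1710 = 0.01290.
Darcy flux q = K · i = 0.09720 × 0.01290 = 0.001254 m/day.
Seepage velocity v = q / n_e = 0.001254 / 0.14 = 0.008957 m/day.
Travel time t = L / v = 1710 / 0.008957 = 1.909e+05 days = 522.7 years.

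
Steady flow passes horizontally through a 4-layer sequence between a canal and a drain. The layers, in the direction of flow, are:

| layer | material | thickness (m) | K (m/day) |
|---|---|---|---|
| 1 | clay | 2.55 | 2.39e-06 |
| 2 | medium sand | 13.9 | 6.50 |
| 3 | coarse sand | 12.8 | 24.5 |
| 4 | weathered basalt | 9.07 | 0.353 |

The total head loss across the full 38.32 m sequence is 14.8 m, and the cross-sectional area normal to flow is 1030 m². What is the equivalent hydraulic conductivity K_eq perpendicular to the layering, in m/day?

3.59e-05

Flow is perpendicular to layering, so the layers act in series and the equivalent K is the thickness-weighted harmonic mean.
Total thickness L = 2.55 + 13.9 + 12.8 + 9.07 = 38.32 m.
Σ(b_i/K_i) = 2.55/2.39e-06 + 13.9/6.50 + 12.8/24.5 + 9.07/0.353 = 1.067e+06 d.
K_eq = L / Σ(b_i/K_i) = 38.32 / 1.067e+06 = 3.591e-05 m/day.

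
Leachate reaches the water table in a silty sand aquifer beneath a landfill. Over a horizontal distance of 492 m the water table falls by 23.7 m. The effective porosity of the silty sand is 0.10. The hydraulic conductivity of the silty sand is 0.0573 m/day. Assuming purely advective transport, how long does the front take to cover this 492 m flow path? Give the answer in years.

Hydraulic gradient i = Δh / L = 23.7 / 492 = 0.04817.
Darcy flux q = K · i = 0.05730 × 0.04817 = 0.002760 m/day.
Seepage velocity v = q / n_e = 0.002760 / 0.10 = 0.02760 m/day.
Travel time t = L / v = 492 / 0.02760 = 17825 days = 48.80 years.

48.8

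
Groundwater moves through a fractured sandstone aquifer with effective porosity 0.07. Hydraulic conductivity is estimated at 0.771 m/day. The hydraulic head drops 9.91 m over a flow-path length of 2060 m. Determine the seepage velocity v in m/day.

0.0530

Hydraulic gradient i = Δh / L = 9.91 / 2060 = 0.004811.
Darcy flux q = K · i = 0.7710 × 0.004811 = 0.003709 m/day.
Seepage velocity v = q / n_e = 0.003709 / 0.07 = 0.05299 m/day.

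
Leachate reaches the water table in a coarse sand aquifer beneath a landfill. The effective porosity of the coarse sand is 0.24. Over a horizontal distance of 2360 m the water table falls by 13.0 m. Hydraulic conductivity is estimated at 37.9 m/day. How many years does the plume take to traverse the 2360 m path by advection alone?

Hydraulic gradient i = Δh / L = 13.0 / 2360 = 0.005508.
Darcy flux q = K · i = 37.90 × 0.005508 = 0.2088 m/day.
Seepage velocity v = q / n_e = 0.2088 / 0.24 = 0.8699 m/day.
Travel time t = L / v = 2360 / 0.8699 = 2713 days = 7.428 years.

7.43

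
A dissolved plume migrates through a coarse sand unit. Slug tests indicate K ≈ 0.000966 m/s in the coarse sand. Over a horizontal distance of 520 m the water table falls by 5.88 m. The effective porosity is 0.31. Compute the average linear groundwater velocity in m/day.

3.04

Convert K: 0.000966 m/s × 86400 = 83.46 m/day.
Hydraulic gradient i = Δh / L = 5.88 / 520 = 0.01131.
Darcy flux q = K · i = 83.46 × 0.01131 = 0.9438 m/day.
Seepage velocity v = q / n_e = 0.9438 / 0.31 = 3.044 m/day.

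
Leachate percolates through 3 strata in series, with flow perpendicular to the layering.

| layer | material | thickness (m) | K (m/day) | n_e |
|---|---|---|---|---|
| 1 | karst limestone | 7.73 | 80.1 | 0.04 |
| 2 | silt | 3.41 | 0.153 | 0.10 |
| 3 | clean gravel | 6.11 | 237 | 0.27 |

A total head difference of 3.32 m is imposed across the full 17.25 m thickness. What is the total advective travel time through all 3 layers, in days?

With flow normal to the layers, continuity requires the same specific discharge q through every layer.
Σ(b_i/K_i) = 7.73/80.1 + 3.41/0.153 + 6.11/237 = 22.41 d.
q = Δh / Σ(b_i/K_i) = 3.32 / 22.41 = 0.1481 m/day.
In each layer the seepage velocity is v_i = q/n_i, so the layer transit time is t_i = b_i·n_i / q:
  layer 1 (karst limestone): t_1 = 7.73 × 0.04 / 0.1481 = 2.087 d
  layer 2 (silt): t_2 = 3.41 × 0.10 / 0.1481 = 2.302 d
  layer 3 (clean gravel): t_3 = 6.11 × 0.27 / 0.1481 = 11.14 d
Total t = Σ t_i = 15.52 days.

15.5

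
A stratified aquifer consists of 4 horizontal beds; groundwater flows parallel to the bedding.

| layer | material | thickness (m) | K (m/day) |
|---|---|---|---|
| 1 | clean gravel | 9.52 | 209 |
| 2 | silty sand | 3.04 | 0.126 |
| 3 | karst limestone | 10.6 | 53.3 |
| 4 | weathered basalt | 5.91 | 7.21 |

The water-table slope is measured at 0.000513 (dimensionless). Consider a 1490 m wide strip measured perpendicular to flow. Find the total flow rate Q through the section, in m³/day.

Flow is parallel to layering, so each bed carries its own Darcy discharge and the transmissivities add.
Σ(K_i·b_i) = 209×9.52 + 0.126×3.04 + 53.3×10.6 + 7.21×5.91 = 2598 m²/day.
Hydraulic gradient i = 0.000513.
Q = Σ(K_i·b_i) · W · i = 2598 × 1490 × 0.0005130 = 1986 m³/day.

1990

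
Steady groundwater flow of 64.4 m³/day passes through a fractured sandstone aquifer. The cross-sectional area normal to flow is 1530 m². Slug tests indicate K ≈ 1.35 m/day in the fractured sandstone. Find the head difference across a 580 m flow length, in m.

18.1

From Q = K·A·i, i = Q / (K·A) = 64.4 / (1.350 × 1530) = 0.03118.
Head loss Δh = i · L = 0.03118 × 580 = 18.08 m.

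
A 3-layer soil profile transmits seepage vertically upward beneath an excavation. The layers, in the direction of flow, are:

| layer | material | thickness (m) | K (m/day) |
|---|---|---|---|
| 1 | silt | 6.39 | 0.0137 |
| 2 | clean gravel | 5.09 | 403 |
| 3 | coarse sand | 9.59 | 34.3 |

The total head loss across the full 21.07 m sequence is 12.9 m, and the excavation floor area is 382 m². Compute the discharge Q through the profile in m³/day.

Flow is perpendicular to layering, so the layers act in series and the equivalent K is the thickness-weighted harmonic mean.
Total thickness L = 6.39 + 5.09 + 9.59 = 21.07 m.
Σ(b_i/K_i) = 6.39/0.0137 + 5.09/403 + 9.59/34.3 = 466.7 d.
K_eq = L / Σ(b_i/K_i) = 21.07 / 466.7 = 0.04515 m/day.
Q = K_eq · A · (Δh/L) = 0.04515 × 382 × (12.9/21.07) = 10.56 m³/day.

10.6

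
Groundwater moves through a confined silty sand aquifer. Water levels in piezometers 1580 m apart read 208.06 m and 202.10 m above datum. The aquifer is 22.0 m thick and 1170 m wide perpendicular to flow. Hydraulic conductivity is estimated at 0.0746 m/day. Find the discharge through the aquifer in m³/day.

7.24

Cross-sectional area A = 1170 × 22.0 = 25740 m².
Hydraulic gradient i = (208.06 − 202.10) / 1580 = 5.96 / 1580 = 0.003772.
Darcy's law: Q = K · A · i = 0.07460 × 25740 × 0.003772 = 7.243 m³/day.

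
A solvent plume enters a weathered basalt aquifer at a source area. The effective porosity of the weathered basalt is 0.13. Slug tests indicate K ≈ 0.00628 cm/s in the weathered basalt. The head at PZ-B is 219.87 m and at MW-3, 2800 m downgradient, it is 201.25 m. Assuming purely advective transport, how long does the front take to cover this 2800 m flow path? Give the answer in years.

27.6

Convert K: 0.00628 cm/s × 864 = 5.426 m/day.
Hydraulic gradient i = (219.87 − 201.25) / 2800 = 18.62 / 2800 = 0.006650.
Darcy flux q = K · i = 5.426 × 0.006650 = 0.03608 m/day.
Seepage velocity v = q / n_e = 0.03608 / 0.13 = 0.2776 m/day.
Travel time t = L / v = 2800 / 0.2776 = 10088 days = 27.62 years.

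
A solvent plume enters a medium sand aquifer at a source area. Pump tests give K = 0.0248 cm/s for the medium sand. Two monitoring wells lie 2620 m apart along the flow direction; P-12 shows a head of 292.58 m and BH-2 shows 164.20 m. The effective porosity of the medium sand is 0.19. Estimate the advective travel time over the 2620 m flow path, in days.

474

Convert K: 0.0248 cm/s × 864 = 21.43 m/day.
Hydraulic gradient i = (292.58 − 164.20) / 2620 = 128.38 / 2620 = 0.04900.
Darcy flux q = K · i = 21.43 × 0.04900 = 1.050 m/day.
Seepage velocity v = q / n_e = 1.050 / 0.19 = 5.526 m/day.
Travel time t = L / v = 2620 / 5.526 = 474.1 days.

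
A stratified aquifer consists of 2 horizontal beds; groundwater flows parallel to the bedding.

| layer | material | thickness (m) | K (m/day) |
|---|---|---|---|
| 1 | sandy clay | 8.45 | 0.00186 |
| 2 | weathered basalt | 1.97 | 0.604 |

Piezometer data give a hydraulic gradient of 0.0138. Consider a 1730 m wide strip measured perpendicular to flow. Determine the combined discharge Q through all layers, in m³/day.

28.8

Flow is parallel to layering, so each bed carries its own Darcy discharge and the transmissivities add.
Σ(K_i·b_i) = 0.00186×8.45 + 0.604×1.97 = 1.206 m²/day.
Hydraulic gradient i = 0.0138.
Q = Σ(K_i·b_i) · W · i = 1.206 × 1730 × 0.01380 = 28.78 m³/day.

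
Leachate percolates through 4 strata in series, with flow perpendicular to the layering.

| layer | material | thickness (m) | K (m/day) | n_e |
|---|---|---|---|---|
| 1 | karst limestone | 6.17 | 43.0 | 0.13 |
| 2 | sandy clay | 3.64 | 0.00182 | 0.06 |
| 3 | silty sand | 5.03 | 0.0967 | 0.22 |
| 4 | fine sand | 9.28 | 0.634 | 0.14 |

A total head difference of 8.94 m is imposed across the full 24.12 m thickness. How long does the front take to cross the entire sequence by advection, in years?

2.17

With flow normal to the layers, continuity requires the same specific discharge q through every layer.
Σ(b_i/K_i) = 6.17/43.0 + 3.64/0.00182 + 5.03/0.0967 + 9.28/0.634 = 2067 d.
q = Δh / Σ(b_i/K_i) = 8.94 / 2067 = 0.004326 m/day.
In each layer the seepage velocity is v_i = q/n_i, so the layer transit time is t_i = b_i·n_i / q:
  layer 1 (karst limestone): t_1 = 6.17 × 0.13 / 0.004326 = 185.4 d
  layer 2 (sandy clay): t_2 = 3.64 × 0.06 / 0.004326 = 50.49 d
  layer 3 (silty sand): t_3 = 5.03 × 0.22 / 0.004326 = 255.8 d
  layer 4 (fine sand): t_4 = 9.28 × 0.14 / 0.004326 = 300.4 d
Total t = Σ t_i = 792.1 days = 2.169 years.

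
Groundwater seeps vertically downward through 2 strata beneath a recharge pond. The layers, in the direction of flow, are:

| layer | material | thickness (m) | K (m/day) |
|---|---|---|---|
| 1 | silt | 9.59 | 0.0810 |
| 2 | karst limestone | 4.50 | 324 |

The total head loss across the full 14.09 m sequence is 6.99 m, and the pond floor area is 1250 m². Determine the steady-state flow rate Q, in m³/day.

Flow is perpendicular to layering, so the layers act in series and the equivalent K is the thickness-weighted harmonic mean.
Total thickness L = 9.59 + 4.50 = 14.09 m.
Σ(b_i/K_i) = 9.59/0.0810 + 4.50/324 = 118.4 d.
K_eq = L / Σ(b_i/K_i) = 14.09 / 118.4 = 0.1190 m/day.
Q = K_eq · A · (Δh/L) = 0.1190 × 1250 × (6.99/14.09) = 73.79 m³/day.

73.8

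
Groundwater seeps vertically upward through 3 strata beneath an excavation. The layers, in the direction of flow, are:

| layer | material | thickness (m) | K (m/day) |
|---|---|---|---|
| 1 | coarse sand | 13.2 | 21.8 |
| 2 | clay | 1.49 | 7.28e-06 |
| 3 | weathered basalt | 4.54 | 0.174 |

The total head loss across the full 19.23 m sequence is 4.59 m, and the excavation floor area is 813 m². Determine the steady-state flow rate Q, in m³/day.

0.0182

Flow is perpendicular to layering, so the layers act in series and the equivalent K is the thickness-weighted harmonic mean.
Total thickness L = 13.2 + 1.49 + 4.54 = 19.23 m.
Σ(b_i/K_i) = 13.2/21.8 + 1.49/7.28e-06 + 4.54/0.174 = 2.047e+05 d.
K_eq = L / Σ(b_i/K_i) = 19.23 / 2.047e+05 = 9.394e-05 m/day.
Q = K_eq · A · (Δh/L) = 9.394e-05 × 813 × (4.59/19.23) = 0.01823 m³/day.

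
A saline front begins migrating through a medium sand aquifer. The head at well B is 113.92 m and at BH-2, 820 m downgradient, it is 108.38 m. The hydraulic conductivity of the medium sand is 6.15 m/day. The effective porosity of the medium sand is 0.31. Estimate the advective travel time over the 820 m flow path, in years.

Hydraulic gradient i = (113.92 − 108.38) / 820 = 5.54 / 820 = 0.006756.
Darcy flux q = K · i = 6.150 × 0.006756 = 0.04155 m/day.
Seepage velocity v = q / n_e = 0.04155 / 0.31 = 0.1340 m/day.
Travel time t = L / v = 820 / 0.1340 = 6118 days = 16.75 years.

16.7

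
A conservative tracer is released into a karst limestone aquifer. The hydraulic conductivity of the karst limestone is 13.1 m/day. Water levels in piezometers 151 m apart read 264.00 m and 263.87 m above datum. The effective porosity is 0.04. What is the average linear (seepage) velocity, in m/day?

0.282

Hydraulic gradient i = (264.00 − 263.87) / 151 = 0.13 / 151 = 0.0008609.
Darcy flux q = K · i = 13.10 × 0.0008609 = 0.01128 m/day.
Seepage velocity v = q / n_e = 0.01128 / 0.04 = 0.2820 m/day.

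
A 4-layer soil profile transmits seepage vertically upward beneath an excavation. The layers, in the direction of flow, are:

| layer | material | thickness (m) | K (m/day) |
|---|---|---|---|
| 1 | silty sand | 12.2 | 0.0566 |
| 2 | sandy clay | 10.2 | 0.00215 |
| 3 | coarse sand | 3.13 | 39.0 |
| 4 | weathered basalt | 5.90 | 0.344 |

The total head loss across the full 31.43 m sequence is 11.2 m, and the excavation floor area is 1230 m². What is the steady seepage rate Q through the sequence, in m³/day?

Flow is perpendicular to layering, so the layers act in series and the equivalent K is the thickness-weighted harmonic mean.
Total thickness L = 12.2 + 10.2 + 3.13 + 5.90 = 31.43 m.
Σ(b_i/K_i) = 12.2/0.0566 + 10.2/0.00215 + 3.13/39.0 + 5.90/0.344 = 4977 d.
K_eq = L / Σ(b_i/K_i) = 31.43 / 4977 = 0.006315 m/day.
Q = K_eq · A · (Δh/L) = 0.006315 × 1230 × (11.2/31.43) = 2.768 m³/day.

2.77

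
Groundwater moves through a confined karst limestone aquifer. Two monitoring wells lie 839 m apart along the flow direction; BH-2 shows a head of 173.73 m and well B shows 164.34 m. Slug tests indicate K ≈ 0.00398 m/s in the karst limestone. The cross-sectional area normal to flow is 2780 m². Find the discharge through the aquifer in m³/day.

Convert K: 0.00398 m/s × 86400 = 343.9 m/day.
Hydraulic gradient i = (173.73 − 164.34) / 839 = 9.39 / 839 = 0.01119.
Darcy's law: Q = K · A · i = 343.9 × 2780 × 0.01119 = 10699 m³/day.

10700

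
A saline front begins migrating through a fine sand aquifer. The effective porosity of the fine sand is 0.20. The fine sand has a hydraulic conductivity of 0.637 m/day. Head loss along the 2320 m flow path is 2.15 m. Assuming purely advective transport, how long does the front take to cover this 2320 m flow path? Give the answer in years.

Hydraulic gradient i = Δh / L = 2.15 / 2320 = 0.0009267.
Darcy flux q = K · i = 0.6370 × 0.0009267 = 0.0005903 m/day.
Seepage velocity v = q / n_e = 0.0005903 / 0.20 = 0.002952 m/day.
Travel time t = L / v = 2320 / 0.002952 = 7.860e+05 days = 2152 years.

2150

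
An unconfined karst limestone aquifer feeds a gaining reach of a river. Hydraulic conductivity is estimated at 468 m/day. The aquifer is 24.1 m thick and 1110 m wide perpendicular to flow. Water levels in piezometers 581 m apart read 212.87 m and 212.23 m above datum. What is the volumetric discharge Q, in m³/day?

13800

Cross-sectional area A = 1110 × 24.1 = 26751 m².
Hydraulic gradient i = (212.87 − 212.23) / 581 = 0.64 / 581 = 0.001102.
Darcy's law: Q = K · A · i = 468.0 × 26751 × 0.001102 = 13791 m³/day.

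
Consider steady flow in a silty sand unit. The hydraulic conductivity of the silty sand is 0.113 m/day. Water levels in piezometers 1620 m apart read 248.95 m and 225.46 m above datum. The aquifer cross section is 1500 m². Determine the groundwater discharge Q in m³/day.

Hydraulic gradient i = (248.95 − 225.46) / 1620 = 23.49 / 1620 = 0.01450.
Darcy's law: Q = K · A · i = 0.1130 × 1500 × 0.01450 = 2.458 m³/day.

2.46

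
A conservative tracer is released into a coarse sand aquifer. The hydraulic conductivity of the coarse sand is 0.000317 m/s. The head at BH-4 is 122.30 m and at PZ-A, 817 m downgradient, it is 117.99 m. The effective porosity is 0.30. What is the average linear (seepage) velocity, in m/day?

0.482

Convert K: 0.000317 m/s × 86400 = 27.39 m/day.
Hydraulic gradient i = (122.30 − 117.99) / 817 = 4.31 / 817 = 0.005275.
Darcy flux q = K · i = 27.39 × 0.005275 = 0.1445 m/day.
Seepage velocity v = q / n_e = 0.1445 / 0.30 = 0.4816 m/day.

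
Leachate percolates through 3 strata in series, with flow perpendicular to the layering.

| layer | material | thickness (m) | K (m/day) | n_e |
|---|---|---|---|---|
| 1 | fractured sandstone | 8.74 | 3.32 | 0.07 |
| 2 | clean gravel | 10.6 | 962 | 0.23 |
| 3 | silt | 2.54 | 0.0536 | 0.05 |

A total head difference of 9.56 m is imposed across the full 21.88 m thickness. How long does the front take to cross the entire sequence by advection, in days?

16.6

With flow normal to the layers, continuity requires the same specific discharge q through every layer.
Σ(b_i/K_i) = 8.74/3.32 + 10.6/962 + 2.54/0.0536 = 50.03 d.
q = Δh / Σ(b_i/K_i) = 9.56 / 50.03 = 0.1911 m/day.
In each layer the seepage velocity is v_i = q/n_i, so the layer transit time is t_i = b_i·n_i / q:
  layer 1 (fractured sandstone): t_1 = 8.74 × 0.07 / 0.1911 = 3.202 d
  layer 2 (clean gravel): t_2 = 10.6 × 0.23 / 0.1911 = 12.76 d
  layer 3 (silt): t_3 = 2.54 × 0.05 / 0.1911 = 0.6646 d
Total t = Σ t_i = 16.63 days.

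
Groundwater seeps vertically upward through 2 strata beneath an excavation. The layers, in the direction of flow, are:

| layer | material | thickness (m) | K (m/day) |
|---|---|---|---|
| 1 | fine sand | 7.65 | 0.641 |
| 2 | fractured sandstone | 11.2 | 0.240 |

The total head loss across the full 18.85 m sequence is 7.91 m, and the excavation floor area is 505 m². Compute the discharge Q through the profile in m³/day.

68.2

Flow is perpendicular to layering, so the layers act in series and the equivalent K is the thickness-weighted harmonic mean.
Total thickness L = 7.65 + 11.2 = 18.85 m.
Σ(b_i/K_i) = 7.65/0.641 + 11.2/0.240 = 58.60 d.
K_eq = L / Σ(b_i/K_i) = 18.85 / 58.60 = 0.3217 m/day.
Q = K_eq · A · (Δh/L) = 0.3217 × 505 × (7.91/18.85) = 68.17 m³/day.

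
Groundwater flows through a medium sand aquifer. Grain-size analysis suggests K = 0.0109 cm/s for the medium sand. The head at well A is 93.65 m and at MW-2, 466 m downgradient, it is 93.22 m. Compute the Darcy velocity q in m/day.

Convert K: 0.0109 cm/s × 864 = 9.418 m/day.
Hydraulic gradient i = (93.65 − 93.22) / 466 = 0.43 / 466 = 0.0009227.
Specific discharge q = K · i = 9.418 × 0.0009227 = 0.008690 m/day.

0.00869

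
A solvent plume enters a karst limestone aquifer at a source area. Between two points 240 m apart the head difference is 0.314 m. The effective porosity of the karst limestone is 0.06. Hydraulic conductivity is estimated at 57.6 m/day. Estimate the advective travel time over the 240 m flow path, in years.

Hydraulic gradient i = Δh / L = 0.314 / 240 = 0.001308.
Darcy flux q = K · i = 57.60 × 0.001308 = 0.07536 m/day.
Seepage velocity v = q / n_e = 0.07536 / 0.06 = 1.256 m/day.
Travel time t = L / v = 240 / 1.256 = 191.1 days = 0.5232 years.

0.523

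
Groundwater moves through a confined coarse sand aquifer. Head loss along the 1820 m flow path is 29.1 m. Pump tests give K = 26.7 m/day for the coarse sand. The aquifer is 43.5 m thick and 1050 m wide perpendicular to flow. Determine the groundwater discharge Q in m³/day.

19500

Cross-sectional area A = 1050 × 43.5 = 45675 m².
Hydraulic gradient i = Δh / L = 29.1 / 1820 = 0.01599.
Darcy's law: Q = K · A · i = 26.70 × 45675 × 0.01599 = 19499 m³/day.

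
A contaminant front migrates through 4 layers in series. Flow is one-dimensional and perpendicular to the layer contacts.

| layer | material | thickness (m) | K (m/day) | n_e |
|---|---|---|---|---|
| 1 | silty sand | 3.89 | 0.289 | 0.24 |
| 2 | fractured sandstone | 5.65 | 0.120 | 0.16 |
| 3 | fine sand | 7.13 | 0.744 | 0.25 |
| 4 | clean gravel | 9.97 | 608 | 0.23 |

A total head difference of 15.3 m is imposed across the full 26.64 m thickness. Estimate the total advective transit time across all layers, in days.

27.1

With flow normal to the layers, continuity requires the same specific discharge q through every layer.
Σ(b_i/K_i) = 3.89/0.289 + 5.65/0.120 + 7.13/0.744 + 9.97/608 = 70.14 d.
q = Δh / Σ(b_i/K_i) = 15.3 / 70.14 = 0.2181 m/day.
In each layer the seepage velocity is v_i = q/n_i, so the layer transit time is t_i = b_i·n_i / q:
  layer 1 (silty sand): t_1 = 3.89 × 0.24 / 0.2181 = 4.280 d
  layer 2 (fractured sandstone): t_2 = 5.65 × 0.16 / 0.2181 = 4.144 d
  layer 3 (fine sand): t_3 = 7.13 × 0.25 / 0.2181 = 8.172 d
  layer 4 (clean gravel): t_4 = 9.97 × 0.23 / 0.2181 = 10.51 d
Total t = Σ t_i = 27.11 days.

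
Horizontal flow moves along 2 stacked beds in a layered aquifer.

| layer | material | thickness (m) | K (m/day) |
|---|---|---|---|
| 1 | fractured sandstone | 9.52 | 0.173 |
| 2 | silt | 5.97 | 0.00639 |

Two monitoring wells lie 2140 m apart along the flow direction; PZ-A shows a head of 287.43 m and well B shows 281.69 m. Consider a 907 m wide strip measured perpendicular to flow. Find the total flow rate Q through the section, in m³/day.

4.10

Flow is parallel to layering, so each bed carries its own Darcy discharge and the transmissivities add.
Σ(K_i·b_i) = 0.173×9.52 + 0.00639×5.97 = 1.685 m²/day.
Hydraulic gradient i = (287.43 − 281.69) / 2140 = 5.74 / 2140 = 0.002682.
Q = Σ(K_i·b_i) · W · i = 1.685 × 907 × 0.002682 = 4.100 m³/day.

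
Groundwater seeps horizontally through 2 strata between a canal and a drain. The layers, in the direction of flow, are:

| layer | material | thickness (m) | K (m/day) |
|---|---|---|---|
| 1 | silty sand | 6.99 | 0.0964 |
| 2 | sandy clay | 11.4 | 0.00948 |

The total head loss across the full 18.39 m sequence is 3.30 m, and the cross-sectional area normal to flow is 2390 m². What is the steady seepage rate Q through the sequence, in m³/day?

6.19

Flow is perpendicular to layering, so the layers act in series and the equivalent K is the thickness-weighted harmonic mean.
Total thickness L = 6.99 + 11.4 = 18.39 m.
Σ(b_i/K_i) = 6.99/0.0964 + 11.4/0.00948 = 1275 d.
K_eq = L / Σ(b_i/K_i) = 18.39 / 1275 = 0.01442 m/day.
Q = K_eq · A · (Δh/L) = 0.01442 × 2390 × (3.30/18.39) = 6.186 m³/day.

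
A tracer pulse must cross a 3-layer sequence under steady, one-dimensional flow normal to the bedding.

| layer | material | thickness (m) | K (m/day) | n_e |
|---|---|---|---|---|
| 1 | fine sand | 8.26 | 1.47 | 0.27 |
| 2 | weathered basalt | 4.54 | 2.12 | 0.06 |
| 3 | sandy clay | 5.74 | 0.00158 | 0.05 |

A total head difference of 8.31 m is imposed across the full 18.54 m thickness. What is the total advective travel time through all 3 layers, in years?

With flow normal to the layers, continuity requires the same specific discharge q through every layer.
Σ(b_i/K_i) = 8.26/1.47 + 4.54/2.12 + 5.74/0.00158 = 3641 d.
q = Δh / Σ(b_i/K_i) = 8.31 / 3641 = 0.002283 m/day.
In each layer the seepage velocity is v_i = q/n_i, so the layer transit time is t_i = b_i·n_i / q:
  layer 1 (fine sand): t_1 = 8.26 × 0.27 / 0.002283 = 977.1 d
  layer 2 (weathered basalt): t_2 = 4.54 × 0.06 / 0.002283 = 119.3 d
  layer 3 (sandy clay): t_3 = 5.74 × 0.05 / 0.002283 = 125.7 d
Total t = Σ t_i = 1222 days = 3.346 years.

3.35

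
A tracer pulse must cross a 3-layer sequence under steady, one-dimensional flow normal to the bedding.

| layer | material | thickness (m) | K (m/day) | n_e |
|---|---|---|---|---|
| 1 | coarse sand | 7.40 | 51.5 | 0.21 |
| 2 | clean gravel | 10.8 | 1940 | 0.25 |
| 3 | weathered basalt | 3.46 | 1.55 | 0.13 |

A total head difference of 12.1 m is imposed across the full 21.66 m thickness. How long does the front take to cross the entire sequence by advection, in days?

0.926

With flow normal to the layers, continuity requires the same specific discharge q through every layer.
Σ(b_i/K_i) = 7.40/51.5 + 10.8/1940 + 3.46/1.55 = 2.382 d.
q = Δh / Σ(b_i/K_i) = 12.1 / 2.382 = 5.081 m/day.
In each layer the seepage velocity is v_i = q/n_i, so the layer transit time is t_i = b_i·n_i / q:
  layer 1 (coarse sand): t_1 = 7.40 × 0.21 / 5.081 = 0.3059 d
  layer 2 (clean gravel): t_2 = 10.8 × 0.25 / 5.081 = 0.5314 d
  layer 3 (weathered basalt): t_3 = 3.46 × 0.13 / 5.081 = 0.08853 d
Total t = Σ t_i = 0.9258 days.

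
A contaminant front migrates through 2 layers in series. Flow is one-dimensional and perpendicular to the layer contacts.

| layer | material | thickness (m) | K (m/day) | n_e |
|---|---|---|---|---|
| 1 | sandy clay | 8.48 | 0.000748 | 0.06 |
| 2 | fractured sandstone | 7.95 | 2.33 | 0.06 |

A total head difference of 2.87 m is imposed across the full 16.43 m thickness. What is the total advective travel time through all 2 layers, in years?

10.7

With flow normal to the layers, continuity requires the same specific discharge q through every layer.
Σ(b_i/K_i) = 8.48/0.000748 + 7.95/2.33 = 11340 d.
q = Δh / Σ(b_i/K_i) = 2.87 / 11340 = 0.0002531 m/day.
In each layer the seepage velocity is v_i = q/n_i, so the layer transit time is t_i = b_i·n_i / q:
  layer 1 (sandy clay): t_1 = 8.48 × 0.06 / 0.0002531 = 2010 d
  layer 2 (fractured sandstone): t_2 = 7.95 × 0.06 / 0.0002531 = 1885 d
Total t = Σ t_i = 3895 days = 10.66 years.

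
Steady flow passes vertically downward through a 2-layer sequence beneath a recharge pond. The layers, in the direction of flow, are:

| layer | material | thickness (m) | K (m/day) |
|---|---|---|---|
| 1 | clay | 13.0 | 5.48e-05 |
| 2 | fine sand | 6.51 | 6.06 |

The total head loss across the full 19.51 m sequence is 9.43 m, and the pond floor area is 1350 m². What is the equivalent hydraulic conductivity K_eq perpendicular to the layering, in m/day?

Flow is perpendicular to layering, so the layers act in series and the equivalent K is the thickness-weighted harmonic mean.
Total thickness L = 13.0 + 6.51 = 19.51 m.
Σ(b_i/K_i) = 13.0/5.48e-05 + 6.51/6.06 = 2.372e+05 d.
K_eq = L / Σ(b_i/K_i) = 19.51 / 2.372e+05 = 8.224e-05 m/day.

8.22e-05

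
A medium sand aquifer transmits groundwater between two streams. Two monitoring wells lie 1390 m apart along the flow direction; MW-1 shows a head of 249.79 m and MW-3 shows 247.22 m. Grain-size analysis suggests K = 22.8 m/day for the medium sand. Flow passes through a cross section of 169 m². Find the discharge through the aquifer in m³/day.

7.12

Hydraulic gradient i = (249.79 − 247.22) / 1390 = 2.57 / 1390 = 0.001849.
Darcy's law: Q = K · A · i = 22.80 × 169.0 × 0.001849 = 7.124 m³/day.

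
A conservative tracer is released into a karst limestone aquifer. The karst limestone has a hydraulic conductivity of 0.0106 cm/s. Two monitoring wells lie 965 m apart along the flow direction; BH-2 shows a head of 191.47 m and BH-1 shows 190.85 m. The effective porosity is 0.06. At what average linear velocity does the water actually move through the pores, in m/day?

Convert K: 0.0106 cm/s × 864 = 9.158 m/day.
Hydraulic gradient i = (191.47 − 190.85) / 965 = 0.62 / 965 = 0.0006425.
Darcy flux q = K · i = 9.158 × 0.0006425 = 0.005884 m/day.
Seepage velocity v = q / n_e = 0.005884 / 0.06 = 0.09807 m/day.

0.0981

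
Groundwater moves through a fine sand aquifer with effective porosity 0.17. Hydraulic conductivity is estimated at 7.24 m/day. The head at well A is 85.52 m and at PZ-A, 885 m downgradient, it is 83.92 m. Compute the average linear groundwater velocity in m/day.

Hydraulic gradient i = (85.52 − 83.92) / 885 = 1.6 / 885 = 0.001808.
Darcy flux q = K · i = 7.240 × 0.001808 = 0.01309 m/day.
Seepage velocity v = q / n_e = 0.01309 / 0.17 = 0.07700 m/day.

0.0770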